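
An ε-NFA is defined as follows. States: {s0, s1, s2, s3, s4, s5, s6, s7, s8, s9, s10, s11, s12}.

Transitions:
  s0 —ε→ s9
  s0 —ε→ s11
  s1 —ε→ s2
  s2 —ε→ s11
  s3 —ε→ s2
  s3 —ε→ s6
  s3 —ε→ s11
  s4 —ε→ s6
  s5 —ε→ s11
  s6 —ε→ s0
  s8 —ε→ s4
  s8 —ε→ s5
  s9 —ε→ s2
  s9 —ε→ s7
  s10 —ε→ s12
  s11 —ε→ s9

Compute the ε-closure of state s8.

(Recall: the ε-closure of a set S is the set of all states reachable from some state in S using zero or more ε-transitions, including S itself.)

Start with {s8}.
From s8 via ε: add s4, s5.
From s4 via ε: add s6.
From s5 via ε: add s11.
From s6 via ε: add s0.
From s11 via ε: add s9.
From s9 via ε: add s2, s7.
No new states can be added; the closed set is {s0, s2, s4, s5, s6, s7, s8, s9, s11}.

{s0, s2, s4, s5, s6, s7, s8, s9, s11}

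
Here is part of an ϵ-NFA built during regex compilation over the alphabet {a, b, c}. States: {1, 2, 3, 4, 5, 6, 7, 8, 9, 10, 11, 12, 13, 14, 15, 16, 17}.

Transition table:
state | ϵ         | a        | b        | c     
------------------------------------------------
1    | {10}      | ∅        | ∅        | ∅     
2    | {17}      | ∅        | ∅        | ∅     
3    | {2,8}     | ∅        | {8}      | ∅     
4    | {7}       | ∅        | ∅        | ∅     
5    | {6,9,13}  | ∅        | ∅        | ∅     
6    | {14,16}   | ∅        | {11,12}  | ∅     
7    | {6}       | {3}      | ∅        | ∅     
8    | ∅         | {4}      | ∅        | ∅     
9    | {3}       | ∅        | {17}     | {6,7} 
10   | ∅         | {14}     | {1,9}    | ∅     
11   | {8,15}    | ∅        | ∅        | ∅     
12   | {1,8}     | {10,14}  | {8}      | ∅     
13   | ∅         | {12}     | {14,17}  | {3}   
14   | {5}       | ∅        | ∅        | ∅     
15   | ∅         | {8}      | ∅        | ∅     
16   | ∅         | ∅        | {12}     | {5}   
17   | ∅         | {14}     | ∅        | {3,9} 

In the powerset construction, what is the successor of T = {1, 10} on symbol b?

{1, 2, 3, 8, 9, 10, 17}

10 on b → {1, 9}.
No b-transition from 1.
Union after reading b: {1, 9}.
Now take the ϵ-closure:
From 1 via ϵ: add 10.
From 9 via ϵ: add 3.
From 3 via ϵ: add 2, 8.
From 2 via ϵ: add 17.
No new states can be added; the closed set is {1, 2, 3, 8, 9, 10, 17}.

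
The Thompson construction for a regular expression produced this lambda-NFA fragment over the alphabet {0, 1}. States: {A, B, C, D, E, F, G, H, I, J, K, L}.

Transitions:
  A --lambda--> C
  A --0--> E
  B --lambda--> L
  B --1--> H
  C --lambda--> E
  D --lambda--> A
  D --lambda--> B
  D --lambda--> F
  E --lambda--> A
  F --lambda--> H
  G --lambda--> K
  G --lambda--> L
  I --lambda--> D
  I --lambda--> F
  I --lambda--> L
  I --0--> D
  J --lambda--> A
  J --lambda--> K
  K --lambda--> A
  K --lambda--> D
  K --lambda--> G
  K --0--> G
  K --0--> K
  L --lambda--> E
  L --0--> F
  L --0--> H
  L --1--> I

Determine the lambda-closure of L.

{A, C, E, L}

Start with {L}.
From L via lambda: add E.
From E via lambda: add A.
From A via lambda: add C.
No new states can be added; the closed set is {A, C, E, L}.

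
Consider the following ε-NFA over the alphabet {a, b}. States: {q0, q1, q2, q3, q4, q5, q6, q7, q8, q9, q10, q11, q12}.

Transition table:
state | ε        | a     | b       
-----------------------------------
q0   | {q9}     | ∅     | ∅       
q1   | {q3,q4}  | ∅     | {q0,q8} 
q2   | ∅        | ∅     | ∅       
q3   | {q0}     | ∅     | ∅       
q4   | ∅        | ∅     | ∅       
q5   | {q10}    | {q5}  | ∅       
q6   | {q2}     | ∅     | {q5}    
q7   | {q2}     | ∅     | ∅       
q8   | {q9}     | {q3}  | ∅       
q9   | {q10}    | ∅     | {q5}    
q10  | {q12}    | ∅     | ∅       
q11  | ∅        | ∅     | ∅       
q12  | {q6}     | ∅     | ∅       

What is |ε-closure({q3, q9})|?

7

Start with {q3, q9}.
From q3 via ε: add q0.
From q9 via ε: add q10.
From q10 via ε: add q12.
From q12 via ε: add q6.
From q6 via ε: add q2.
ε-closure = {q0, q2, q3, q6, q9, q10, q12}, which has 7 states.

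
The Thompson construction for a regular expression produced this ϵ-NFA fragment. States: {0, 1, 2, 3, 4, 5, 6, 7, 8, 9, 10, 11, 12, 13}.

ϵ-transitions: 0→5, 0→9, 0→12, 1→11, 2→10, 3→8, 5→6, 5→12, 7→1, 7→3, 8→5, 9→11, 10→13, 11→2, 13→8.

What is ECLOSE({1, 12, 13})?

{1, 2, 5, 6, 8, 10, 11, 12, 13}

Start with {1, 12, 13}.
From 1 via ϵ: add 11.
From 13 via ϵ: add 8.
From 8 via ϵ: add 5.
From 11 via ϵ: add 2.
From 2 via ϵ: add 10.
From 5 via ϵ: add 6.
No new states can be added; the closed set is {1, 2, 5, 6, 8, 10, 11, 12, 13}.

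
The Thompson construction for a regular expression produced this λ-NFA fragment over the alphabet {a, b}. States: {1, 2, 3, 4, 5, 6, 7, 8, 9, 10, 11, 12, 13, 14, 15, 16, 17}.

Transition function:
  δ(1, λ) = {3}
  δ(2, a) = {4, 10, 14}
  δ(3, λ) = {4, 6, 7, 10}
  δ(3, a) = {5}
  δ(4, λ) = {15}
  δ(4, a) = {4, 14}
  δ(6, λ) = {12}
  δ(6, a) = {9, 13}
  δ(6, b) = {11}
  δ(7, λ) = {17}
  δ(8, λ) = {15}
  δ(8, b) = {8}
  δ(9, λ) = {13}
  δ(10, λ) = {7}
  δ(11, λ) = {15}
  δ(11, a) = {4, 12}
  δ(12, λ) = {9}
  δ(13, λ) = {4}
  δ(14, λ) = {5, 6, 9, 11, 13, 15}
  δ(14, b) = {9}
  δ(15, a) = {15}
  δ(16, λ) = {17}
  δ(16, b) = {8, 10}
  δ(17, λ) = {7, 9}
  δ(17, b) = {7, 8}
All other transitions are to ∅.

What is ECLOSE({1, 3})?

{1, 3, 4, 6, 7, 9, 10, 12, 13, 15, 17}

Start with {1, 3}.
From 3 via λ: add 4, 6, 7, 10.
From 4 via λ: add 15.
From 6 via λ: add 12.
From 7 via λ: add 17.
From 12 via λ: add 9.
From 9 via λ: add 13.
No new states can be added; the closed set is {1, 3, 4, 6, 7, 9, 10, 12, 13, 15, 17}.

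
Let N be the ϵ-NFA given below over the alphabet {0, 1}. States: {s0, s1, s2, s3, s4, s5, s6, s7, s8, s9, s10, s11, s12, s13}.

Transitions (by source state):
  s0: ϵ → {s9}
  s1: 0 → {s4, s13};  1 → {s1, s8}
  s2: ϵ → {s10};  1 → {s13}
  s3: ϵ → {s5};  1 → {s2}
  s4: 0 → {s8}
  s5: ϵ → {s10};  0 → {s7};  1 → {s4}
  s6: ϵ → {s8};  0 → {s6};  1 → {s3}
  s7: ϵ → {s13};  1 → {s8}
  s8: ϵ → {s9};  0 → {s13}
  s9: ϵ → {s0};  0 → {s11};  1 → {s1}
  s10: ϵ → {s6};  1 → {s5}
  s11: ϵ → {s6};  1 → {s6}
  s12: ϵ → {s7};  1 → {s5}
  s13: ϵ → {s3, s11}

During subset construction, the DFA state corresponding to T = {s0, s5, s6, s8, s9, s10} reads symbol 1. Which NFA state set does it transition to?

s5 on 1 → {s4}.
s6 on 1 → {s3}.
s9 on 1 → {s1}.
s10 on 1 → {s5}.
No 1-transition from s0, s8.
Union after reading 1: {s1, s3, s4, s5}.
Now take the ϵ-closure:
From s5 via ϵ: add s10.
From s10 via ϵ: add s6.
From s6 via ϵ: add s8.
From s8 via ϵ: add s9.
From s9 via ϵ: add s0.
No new states can be added; the closed set is {s0, s1, s3, s4, s5, s6, s8, s9, s10}.

{s0, s1, s3, s4, s5, s6, s8, s9, s10}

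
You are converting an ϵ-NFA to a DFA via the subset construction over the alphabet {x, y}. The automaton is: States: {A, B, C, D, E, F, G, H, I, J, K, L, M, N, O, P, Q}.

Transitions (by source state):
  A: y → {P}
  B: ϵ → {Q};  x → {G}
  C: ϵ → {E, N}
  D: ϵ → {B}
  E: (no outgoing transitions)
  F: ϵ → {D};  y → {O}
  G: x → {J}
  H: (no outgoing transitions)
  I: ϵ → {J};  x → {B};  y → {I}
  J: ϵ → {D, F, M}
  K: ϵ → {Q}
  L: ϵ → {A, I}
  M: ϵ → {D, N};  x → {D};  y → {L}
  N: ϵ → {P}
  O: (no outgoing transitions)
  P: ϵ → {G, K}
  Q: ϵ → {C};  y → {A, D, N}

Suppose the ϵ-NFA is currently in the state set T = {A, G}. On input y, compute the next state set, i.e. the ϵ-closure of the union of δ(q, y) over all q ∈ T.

{C, E, G, K, N, P, Q}

A on y → {P}.
No y-transition from G.
Union after reading y: {P}.
Now take the ϵ-closure:
From P via ϵ: add G, K.
From K via ϵ: add Q.
From Q via ϵ: add C.
From C via ϵ: add E, N.
No new states can be added; the closed set is {C, E, G, K, N, P, Q}.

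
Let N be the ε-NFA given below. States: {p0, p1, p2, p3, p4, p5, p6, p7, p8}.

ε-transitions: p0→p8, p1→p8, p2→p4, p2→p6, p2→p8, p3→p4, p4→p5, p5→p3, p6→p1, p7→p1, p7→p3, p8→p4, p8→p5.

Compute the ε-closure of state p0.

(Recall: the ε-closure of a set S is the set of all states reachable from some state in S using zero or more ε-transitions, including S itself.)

Start with {p0}.
From p0 via ε: add p8.
From p8 via ε: add p4, p5.
From p5 via ε: add p3.
No new states can be added; the closed set is {p0, p3, p4, p5, p8}.

{p0, p3, p4, p5, p8}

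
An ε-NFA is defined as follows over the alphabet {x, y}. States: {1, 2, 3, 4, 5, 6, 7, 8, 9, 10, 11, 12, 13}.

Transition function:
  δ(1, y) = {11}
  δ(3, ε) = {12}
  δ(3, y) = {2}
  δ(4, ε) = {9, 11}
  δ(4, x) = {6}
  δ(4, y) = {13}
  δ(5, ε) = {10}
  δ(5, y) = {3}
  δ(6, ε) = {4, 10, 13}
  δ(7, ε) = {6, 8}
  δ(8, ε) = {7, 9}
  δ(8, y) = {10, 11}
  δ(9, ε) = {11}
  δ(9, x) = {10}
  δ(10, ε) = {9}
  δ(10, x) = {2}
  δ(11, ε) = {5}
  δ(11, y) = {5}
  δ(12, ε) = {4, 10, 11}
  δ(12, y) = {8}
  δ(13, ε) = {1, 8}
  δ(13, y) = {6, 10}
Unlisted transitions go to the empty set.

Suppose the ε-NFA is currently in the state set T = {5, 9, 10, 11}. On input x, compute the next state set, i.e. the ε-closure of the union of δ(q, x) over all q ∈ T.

9 on x → {10}.
10 on x → {2}.
No x-transition from 5, 11.
Union after reading x: {2, 10}.
Now take the ε-closure:
From 10 via ε: add 9.
From 9 via ε: add 11.
From 11 via ε: add 5.
No new states can be added; the closed set is {2, 5, 9, 10, 11}.

{2, 5, 9, 10, 11}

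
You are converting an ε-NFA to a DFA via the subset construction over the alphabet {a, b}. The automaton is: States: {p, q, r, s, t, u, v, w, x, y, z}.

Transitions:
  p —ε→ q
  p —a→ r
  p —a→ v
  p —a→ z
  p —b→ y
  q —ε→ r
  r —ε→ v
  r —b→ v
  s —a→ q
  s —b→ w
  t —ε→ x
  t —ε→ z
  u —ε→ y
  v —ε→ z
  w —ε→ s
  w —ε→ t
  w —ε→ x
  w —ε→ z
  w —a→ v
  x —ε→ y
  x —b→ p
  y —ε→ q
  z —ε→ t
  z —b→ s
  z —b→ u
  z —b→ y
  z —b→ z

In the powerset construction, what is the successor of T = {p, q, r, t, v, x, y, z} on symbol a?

p on a → {r, v, z}.
No a-transition from q, r, t, v, x, y, z.
Union after reading a: {r, v, z}.
Now take the ε-closure:
From z via ε: add t.
From t via ε: add x.
From x via ε: add y.
From y via ε: add q.
No new states can be added; the closed set is {q, r, t, v, x, y, z}.

{q, r, t, v, x, y, z}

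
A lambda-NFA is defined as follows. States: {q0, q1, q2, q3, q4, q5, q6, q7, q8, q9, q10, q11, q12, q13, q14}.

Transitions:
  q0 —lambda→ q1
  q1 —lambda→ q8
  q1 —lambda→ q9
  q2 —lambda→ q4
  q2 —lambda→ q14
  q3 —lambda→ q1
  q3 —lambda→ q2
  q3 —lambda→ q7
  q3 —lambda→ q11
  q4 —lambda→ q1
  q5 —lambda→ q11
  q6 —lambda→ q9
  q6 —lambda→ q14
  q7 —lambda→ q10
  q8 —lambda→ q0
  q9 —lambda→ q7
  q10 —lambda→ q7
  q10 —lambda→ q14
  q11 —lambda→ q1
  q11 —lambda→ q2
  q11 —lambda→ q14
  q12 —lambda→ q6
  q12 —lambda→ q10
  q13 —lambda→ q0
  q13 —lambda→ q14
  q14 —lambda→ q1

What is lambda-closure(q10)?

{q0, q1, q7, q8, q9, q10, q14}

Start with {q10}.
From q10 via lambda: add q7, q14.
From q14 via lambda: add q1.
From q1 via lambda: add q8, q9.
From q8 via lambda: add q0.
No new states can be added; the closed set is {q0, q1, q7, q8, q9, q10, q14}.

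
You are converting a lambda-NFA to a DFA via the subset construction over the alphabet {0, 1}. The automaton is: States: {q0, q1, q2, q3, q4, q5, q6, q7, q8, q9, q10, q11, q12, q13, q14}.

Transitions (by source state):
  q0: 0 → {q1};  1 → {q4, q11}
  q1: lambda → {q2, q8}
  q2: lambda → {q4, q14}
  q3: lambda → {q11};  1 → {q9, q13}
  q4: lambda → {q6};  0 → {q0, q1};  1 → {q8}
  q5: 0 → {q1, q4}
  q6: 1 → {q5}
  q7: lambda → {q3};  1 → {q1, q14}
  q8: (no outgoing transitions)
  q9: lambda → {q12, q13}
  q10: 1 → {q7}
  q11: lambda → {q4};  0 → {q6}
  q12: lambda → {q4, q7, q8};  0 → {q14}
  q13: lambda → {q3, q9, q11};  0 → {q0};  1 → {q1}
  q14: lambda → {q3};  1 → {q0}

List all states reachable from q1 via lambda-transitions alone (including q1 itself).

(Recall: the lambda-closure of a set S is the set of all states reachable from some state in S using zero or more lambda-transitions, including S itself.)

Start with {q1}.
From q1 via lambda: add q2, q8.
From q2 via lambda: add q4, q14.
From q4 via lambda: add q6.
From q14 via lambda: add q3.
From q3 via lambda: add q11.
No new states can be added; the closed set is {q1, q2, q3, q4, q6, q8, q11, q14}.

{q1, q2, q3, q4, q6, q8, q11, q14}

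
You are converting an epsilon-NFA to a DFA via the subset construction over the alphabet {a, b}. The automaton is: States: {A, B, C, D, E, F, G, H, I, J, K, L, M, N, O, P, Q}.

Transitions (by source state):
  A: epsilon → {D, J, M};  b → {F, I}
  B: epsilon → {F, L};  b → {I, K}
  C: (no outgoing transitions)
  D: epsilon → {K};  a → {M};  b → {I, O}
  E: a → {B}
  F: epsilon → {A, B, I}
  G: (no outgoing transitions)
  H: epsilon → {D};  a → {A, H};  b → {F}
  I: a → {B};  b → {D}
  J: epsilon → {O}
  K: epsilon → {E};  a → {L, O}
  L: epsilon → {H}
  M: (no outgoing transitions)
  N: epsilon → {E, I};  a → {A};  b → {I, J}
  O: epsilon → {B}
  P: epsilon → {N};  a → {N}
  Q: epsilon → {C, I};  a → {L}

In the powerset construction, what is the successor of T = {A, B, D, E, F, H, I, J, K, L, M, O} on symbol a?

{A, B, D, E, F, H, I, J, K, L, M, O}

D on a → {M}.
E on a → {B}.
H on a → {A, H}.
I on a → {B}.
K on a → {L, O}.
No a-transition from A, B, F, J, L, M, O.
Union after reading a: {A, B, H, L, M, O}.
Now take the epsilon-closure:
From A via epsilon: add D, J.
From B via epsilon: add F.
From D via epsilon: add K.
From F via epsilon: add I.
From K via epsilon: add E.
No new states can be added; the closed set is {A, B, D, E, F, H, I, J, K, L, M, O}.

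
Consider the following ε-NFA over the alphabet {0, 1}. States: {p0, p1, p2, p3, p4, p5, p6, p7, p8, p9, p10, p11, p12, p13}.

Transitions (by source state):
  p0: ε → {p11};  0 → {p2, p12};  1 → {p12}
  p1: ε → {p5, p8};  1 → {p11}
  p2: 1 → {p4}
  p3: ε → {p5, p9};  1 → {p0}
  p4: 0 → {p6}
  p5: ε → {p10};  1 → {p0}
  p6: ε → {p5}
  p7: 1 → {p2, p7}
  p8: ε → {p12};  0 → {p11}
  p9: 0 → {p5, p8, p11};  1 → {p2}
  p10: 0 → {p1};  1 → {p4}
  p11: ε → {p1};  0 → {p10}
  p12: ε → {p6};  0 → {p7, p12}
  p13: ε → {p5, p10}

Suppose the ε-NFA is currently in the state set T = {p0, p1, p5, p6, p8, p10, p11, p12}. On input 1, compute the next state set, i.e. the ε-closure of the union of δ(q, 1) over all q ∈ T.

p0 on 1 → {p12}.
p1 on 1 → {p11}.
p5 on 1 → {p0}.
p10 on 1 → {p4}.
No 1-transition from p6, p8, p11, p12.
Union after reading 1: {p0, p4, p11, p12}.
Now take the ε-closure:
From p11 via ε: add p1.
From p12 via ε: add p6.
From p1 via ε: add p5, p8.
From p5 via ε: add p10.
No new states can be added; the closed set is {p0, p1, p4, p5, p6, p8, p10, p11, p12}.

{p0, p1, p4, p5, p6, p8, p10, p11, p12}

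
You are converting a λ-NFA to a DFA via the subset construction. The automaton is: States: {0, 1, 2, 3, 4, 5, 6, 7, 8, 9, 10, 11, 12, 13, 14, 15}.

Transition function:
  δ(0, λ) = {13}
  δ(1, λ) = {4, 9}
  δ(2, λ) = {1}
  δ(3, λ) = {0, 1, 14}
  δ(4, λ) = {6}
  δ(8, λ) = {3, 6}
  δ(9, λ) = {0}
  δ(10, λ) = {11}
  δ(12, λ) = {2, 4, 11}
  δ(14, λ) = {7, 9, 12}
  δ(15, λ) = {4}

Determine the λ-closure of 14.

{0, 1, 2, 4, 6, 7, 9, 11, 12, 13, 14}

Start with {14}.
From 14 via λ: add 7, 9, 12.
From 9 via λ: add 0.
From 12 via λ: add 2, 4, 11.
From 0 via λ: add 13.
From 2 via λ: add 1.
From 4 via λ: add 6.
No new states can be added; the closed set is {0, 1, 2, 4, 6, 7, 9, 11, 12, 13, 14}.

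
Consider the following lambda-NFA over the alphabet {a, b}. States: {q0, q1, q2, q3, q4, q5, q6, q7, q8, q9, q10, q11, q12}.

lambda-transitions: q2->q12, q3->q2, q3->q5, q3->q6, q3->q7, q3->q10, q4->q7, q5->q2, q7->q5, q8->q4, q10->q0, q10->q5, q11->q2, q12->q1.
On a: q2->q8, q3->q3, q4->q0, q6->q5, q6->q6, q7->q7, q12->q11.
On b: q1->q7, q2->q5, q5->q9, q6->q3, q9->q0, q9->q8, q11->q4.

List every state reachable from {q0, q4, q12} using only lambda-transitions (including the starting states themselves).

Start with {q0, q4, q12}.
From q4 via lambda: add q7.
From q12 via lambda: add q1.
From q7 via lambda: add q5.
From q5 via lambda: add q2.
No new states can be added; the closed set is {q0, q1, q2, q4, q5, q7, q12}.

{q0, q1, q2, q4, q5, q7, q12}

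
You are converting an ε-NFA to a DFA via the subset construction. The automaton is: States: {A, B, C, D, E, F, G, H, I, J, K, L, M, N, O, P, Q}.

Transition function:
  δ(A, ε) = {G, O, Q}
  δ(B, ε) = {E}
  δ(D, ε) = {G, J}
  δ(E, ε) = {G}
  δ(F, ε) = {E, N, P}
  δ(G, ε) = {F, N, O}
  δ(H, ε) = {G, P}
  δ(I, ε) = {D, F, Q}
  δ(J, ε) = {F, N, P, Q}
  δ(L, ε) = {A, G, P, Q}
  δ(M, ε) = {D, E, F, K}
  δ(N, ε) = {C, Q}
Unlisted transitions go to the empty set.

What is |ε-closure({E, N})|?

Start with {E, N}.
From E via ε: add G.
From N via ε: add C, Q.
From G via ε: add F, O.
From F via ε: add P.
ε-closure = {C, E, F, G, N, O, P, Q}, which has 8 states.

8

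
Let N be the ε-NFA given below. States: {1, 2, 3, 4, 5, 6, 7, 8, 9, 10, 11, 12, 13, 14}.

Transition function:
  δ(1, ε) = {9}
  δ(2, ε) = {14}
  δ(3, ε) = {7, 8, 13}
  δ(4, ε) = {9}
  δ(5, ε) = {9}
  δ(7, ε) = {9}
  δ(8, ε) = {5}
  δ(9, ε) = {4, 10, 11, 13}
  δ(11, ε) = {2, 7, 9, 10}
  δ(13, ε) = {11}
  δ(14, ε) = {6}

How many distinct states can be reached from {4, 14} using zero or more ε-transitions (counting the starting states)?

9

Start with {4, 14}.
From 4 via ε: add 9.
From 14 via ε: add 6.
From 9 via ε: add 10, 11, 13.
From 11 via ε: add 2, 7.
ε-closure = {2, 4, 6, 7, 9, 10, 11, 13, 14}, which has 9 states.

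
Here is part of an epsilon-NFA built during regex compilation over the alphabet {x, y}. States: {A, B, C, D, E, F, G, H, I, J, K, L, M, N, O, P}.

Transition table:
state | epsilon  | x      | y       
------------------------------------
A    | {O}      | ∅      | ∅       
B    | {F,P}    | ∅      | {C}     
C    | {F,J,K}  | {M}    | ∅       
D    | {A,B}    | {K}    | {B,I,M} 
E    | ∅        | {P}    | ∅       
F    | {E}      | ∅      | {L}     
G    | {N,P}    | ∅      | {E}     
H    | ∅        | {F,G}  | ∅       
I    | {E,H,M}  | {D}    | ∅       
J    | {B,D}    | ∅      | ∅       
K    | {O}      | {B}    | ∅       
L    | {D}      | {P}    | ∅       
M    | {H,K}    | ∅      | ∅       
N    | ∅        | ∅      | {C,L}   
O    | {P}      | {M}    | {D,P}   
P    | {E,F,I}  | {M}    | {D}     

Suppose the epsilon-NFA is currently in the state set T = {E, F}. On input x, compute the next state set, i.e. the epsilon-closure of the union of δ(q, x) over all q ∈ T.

E on x → {P}.
No x-transition from F.
Union after reading x: {P}.
Now take the epsilon-closure:
From P via epsilon: add E, F, I.
From I via epsilon: add H, M.
From M via epsilon: add K.
From K via epsilon: add O.
No new states can be added; the closed set is {E, F, H, I, K, M, O, P}.

{E, F, H, I, K, M, O, P}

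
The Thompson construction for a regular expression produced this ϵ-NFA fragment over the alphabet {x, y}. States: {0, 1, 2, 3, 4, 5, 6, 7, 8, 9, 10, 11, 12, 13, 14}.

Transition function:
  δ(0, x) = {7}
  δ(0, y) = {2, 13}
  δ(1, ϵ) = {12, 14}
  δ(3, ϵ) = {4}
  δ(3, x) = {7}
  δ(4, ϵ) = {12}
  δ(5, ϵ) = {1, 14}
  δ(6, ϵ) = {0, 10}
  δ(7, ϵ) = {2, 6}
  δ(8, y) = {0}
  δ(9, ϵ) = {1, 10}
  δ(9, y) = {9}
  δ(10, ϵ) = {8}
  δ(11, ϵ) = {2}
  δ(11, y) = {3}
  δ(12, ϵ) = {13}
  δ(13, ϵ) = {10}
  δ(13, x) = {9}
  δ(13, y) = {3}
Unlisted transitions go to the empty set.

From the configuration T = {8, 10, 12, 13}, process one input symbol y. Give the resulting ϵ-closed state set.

{0, 3, 4, 8, 10, 12, 13}

8 on y → {0}.
13 on y → {3}.
No y-transition from 10, 12.
Union after reading y: {0, 3}.
Now take the ϵ-closure:
From 3 via ϵ: add 4.
From 4 via ϵ: add 12.
From 12 via ϵ: add 13.
From 13 via ϵ: add 10.
From 10 via ϵ: add 8.
No new states can be added; the closed set is {0, 3, 4, 8, 10, 12, 13}.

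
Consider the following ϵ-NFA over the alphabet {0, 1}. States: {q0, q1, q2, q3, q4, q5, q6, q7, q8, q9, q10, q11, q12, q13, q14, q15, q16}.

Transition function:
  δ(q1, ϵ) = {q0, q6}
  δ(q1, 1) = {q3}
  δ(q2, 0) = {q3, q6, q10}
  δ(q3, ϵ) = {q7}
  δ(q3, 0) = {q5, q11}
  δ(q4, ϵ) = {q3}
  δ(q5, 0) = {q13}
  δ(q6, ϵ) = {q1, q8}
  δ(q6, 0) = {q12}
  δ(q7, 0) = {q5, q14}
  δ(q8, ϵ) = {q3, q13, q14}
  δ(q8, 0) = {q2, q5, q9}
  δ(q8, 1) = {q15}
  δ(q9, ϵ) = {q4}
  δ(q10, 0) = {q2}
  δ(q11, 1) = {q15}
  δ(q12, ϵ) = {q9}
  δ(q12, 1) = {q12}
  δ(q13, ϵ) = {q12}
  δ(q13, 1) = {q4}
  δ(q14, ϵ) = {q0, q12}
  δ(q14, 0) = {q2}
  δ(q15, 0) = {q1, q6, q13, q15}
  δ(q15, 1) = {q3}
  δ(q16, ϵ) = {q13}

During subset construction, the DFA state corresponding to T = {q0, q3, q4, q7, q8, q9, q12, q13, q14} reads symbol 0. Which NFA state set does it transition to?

{q0, q2, q3, q4, q5, q7, q9, q11, q12, q14}

q3 on 0 → {q5, q11}.
q7 on 0 → {q5, q14}.
q8 on 0 → {q2, q5, q9}.
q14 on 0 → {q2}.
No 0-transition from q0, q4, q9, q12, q13.
Union after reading 0: {q2, q5, q9, q11, q14}.
Now take the ϵ-closure:
From q9 via ϵ: add q4.
From q14 via ϵ: add q0, q12.
From q4 via ϵ: add q3.
From q3 via ϵ: add q7.
No new states can be added; the closed set is {q0, q2, q3, q4, q5, q7, q9, q11, q12, q14}.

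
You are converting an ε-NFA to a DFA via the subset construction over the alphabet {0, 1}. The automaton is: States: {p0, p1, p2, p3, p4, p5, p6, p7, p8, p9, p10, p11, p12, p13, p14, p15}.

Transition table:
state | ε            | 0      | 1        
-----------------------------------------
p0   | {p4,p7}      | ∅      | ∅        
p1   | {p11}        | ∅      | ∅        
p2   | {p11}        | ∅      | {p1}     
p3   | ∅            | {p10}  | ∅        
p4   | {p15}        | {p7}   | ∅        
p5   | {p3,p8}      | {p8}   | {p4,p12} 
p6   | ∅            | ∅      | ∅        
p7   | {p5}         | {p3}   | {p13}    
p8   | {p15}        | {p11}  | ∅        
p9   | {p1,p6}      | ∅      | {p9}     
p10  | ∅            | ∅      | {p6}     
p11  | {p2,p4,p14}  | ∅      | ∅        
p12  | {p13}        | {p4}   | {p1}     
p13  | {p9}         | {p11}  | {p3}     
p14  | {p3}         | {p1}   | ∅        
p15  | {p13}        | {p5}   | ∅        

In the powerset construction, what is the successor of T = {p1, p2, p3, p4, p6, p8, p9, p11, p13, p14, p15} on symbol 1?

p2 on 1 → {p1}.
p9 on 1 → {p9}.
p13 on 1 → {p3}.
No 1-transition from p1, p3, p4, p6, p8, p11, p14, p15.
Union after reading 1: {p1, p3, p9}.
Now take the ε-closure:
From p1 via ε: add p11.
From p9 via ε: add p6.
From p11 via ε: add p2, p4, p14.
From p4 via ε: add p15.
From p15 via ε: add p13.
No new states can be added; the closed set is {p1, p2, p3, p4, p6, p9, p11, p13, p14, p15}.

{p1, p2, p3, p4, p6, p9, p11, p13, p14, p15}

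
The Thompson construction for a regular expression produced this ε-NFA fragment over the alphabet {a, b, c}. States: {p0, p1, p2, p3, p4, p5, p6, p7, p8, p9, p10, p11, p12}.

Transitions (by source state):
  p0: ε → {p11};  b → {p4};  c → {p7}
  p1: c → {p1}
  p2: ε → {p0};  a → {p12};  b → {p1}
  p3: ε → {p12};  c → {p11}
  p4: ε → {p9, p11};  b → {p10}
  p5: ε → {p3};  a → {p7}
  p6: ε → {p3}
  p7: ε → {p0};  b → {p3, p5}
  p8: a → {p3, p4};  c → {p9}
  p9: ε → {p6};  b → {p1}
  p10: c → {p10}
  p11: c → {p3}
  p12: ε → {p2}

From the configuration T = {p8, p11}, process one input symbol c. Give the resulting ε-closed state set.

p8 on c → {p9}.
p11 on c → {p3}.
Union after reading c: {p3, p9}.
Now take the ε-closure:
From p3 via ε: add p12.
From p9 via ε: add p6.
From p12 via ε: add p2.
From p2 via ε: add p0.
From p0 via ε: add p11.
No new states can be added; the closed set is {p0, p2, p3, p6, p9, p11, p12}.

{p0, p2, p3, p6, p9, p11, p12}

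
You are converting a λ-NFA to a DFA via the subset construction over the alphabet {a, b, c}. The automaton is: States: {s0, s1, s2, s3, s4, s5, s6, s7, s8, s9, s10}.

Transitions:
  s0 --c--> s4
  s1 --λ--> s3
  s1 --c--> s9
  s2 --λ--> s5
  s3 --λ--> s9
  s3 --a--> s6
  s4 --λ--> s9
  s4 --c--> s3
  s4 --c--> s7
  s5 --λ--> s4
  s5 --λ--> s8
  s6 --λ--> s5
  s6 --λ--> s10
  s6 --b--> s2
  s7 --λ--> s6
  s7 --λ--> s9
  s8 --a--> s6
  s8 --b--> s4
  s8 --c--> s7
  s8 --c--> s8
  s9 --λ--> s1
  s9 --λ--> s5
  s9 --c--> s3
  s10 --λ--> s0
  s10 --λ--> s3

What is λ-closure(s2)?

{s1, s2, s3, s4, s5, s8, s9}

Start with {s2}.
From s2 via λ: add s5.
From s5 via λ: add s4, s8.
From s4 via λ: add s9.
From s9 via λ: add s1.
From s1 via λ: add s3.
No new states can be added; the closed set is {s1, s2, s3, s4, s5, s8, s9}.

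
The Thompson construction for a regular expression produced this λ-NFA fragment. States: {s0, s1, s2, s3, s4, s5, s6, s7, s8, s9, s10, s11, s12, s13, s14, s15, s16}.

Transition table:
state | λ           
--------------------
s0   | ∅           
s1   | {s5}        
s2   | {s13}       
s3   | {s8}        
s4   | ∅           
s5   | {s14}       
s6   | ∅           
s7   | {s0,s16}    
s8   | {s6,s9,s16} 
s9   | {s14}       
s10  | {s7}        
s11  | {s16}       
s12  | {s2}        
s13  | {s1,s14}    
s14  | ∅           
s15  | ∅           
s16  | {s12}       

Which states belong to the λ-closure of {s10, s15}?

Start with {s10, s15}.
From s10 via λ: add s7.
From s7 via λ: add s0, s16.
From s16 via λ: add s12.
From s12 via λ: add s2.
From s2 via λ: add s13.
From s13 via λ: add s1, s14.
From s1 via λ: add s5.
No new states can be added; the closed set is {s0, s1, s2, s5, s7, s10, s12, s13, s14, s15, s16}.

{s0, s1, s2, s5, s7, s10, s12, s13, s14, s15, s16}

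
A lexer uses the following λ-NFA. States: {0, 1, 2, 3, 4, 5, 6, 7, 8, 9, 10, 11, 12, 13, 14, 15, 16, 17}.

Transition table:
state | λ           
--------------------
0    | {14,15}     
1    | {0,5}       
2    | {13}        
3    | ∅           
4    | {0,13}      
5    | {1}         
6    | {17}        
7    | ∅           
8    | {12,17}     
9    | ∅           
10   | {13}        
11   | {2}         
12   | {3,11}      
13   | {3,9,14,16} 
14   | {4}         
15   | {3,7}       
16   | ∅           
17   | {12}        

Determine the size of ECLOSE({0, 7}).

9

Start with {0, 7}.
From 0 via λ: add 14, 15.
From 14 via λ: add 4.
From 15 via λ: add 3.
From 4 via λ: add 13.
From 13 via λ: add 9, 16.
λ-closure = {0, 3, 4, 7, 9, 13, 14, 15, 16}, which has 9 states.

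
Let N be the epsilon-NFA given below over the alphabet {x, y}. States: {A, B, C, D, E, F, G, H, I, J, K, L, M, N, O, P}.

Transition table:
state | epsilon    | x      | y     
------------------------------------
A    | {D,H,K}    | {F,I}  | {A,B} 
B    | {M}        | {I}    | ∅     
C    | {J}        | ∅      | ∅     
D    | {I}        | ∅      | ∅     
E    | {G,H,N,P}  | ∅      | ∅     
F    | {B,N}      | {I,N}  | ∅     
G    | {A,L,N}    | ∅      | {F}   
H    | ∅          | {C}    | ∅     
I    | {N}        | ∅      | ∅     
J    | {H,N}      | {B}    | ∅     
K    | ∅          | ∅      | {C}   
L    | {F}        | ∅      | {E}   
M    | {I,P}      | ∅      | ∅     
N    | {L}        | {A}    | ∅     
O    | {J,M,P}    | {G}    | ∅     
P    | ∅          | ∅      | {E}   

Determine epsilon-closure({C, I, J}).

{B, C, F, H, I, J, L, M, N, P}

Start with {C, I, J}.
From I via epsilon: add N.
From J via epsilon: add H.
From N via epsilon: add L.
From L via epsilon: add F.
From F via epsilon: add B.
From B via epsilon: add M.
From M via epsilon: add P.
No new states can be added; the closed set is {B, C, F, H, I, J, L, M, N, P}.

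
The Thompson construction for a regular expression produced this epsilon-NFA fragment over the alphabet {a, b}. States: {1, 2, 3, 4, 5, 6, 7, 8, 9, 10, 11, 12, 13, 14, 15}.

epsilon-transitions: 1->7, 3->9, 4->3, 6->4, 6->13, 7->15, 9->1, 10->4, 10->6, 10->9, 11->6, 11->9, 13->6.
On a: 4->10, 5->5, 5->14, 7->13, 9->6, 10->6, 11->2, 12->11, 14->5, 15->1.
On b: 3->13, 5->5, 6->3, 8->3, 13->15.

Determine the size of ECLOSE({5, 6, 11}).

10

Start with {5, 6, 11}.
From 6 via epsilon: add 4, 13.
From 11 via epsilon: add 9.
From 4 via epsilon: add 3.
From 9 via epsilon: add 1.
From 1 via epsilon: add 7.
From 7 via epsilon: add 15.
epsilon-closure = {1, 3, 4, 5, 6, 7, 9, 11, 13, 15}, which has 10 states.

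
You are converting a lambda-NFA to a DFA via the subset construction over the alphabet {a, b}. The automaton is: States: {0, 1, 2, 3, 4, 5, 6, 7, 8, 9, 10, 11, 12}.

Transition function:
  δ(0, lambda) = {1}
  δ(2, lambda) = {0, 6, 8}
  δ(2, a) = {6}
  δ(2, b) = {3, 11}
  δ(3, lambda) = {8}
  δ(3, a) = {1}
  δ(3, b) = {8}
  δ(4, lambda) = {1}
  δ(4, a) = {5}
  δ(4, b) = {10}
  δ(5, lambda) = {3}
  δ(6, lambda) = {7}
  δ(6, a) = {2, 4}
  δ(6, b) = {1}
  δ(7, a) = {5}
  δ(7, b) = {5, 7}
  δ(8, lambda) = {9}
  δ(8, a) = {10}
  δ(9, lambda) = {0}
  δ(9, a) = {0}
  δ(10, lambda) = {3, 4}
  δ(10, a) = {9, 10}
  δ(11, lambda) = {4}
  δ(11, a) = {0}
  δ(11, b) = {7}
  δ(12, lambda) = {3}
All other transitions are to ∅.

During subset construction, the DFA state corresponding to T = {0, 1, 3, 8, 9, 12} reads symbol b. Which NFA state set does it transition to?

3 on b → {8}.
No b-transition from 0, 1, 8, 9, 12.
Union after reading b: {8}.
Now take the lambda-closure:
From 8 via lambda: add 9.
From 9 via lambda: add 0.
From 0 via lambda: add 1.
No new states can be added; the closed set is {0, 1, 8, 9}.

{0, 1, 8, 9}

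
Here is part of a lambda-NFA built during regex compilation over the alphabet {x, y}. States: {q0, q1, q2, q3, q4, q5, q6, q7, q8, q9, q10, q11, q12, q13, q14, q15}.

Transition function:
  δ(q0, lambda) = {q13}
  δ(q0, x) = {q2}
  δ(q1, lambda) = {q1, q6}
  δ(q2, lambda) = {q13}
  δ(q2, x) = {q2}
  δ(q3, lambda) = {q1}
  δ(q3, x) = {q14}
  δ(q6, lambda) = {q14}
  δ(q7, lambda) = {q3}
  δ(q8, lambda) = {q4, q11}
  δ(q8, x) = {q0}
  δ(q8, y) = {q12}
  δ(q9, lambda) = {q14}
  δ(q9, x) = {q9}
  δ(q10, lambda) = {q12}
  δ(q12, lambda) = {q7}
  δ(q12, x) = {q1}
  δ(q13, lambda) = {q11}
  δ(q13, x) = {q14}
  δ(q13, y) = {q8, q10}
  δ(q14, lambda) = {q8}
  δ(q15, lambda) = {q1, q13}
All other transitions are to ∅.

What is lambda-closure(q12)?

Start with {q12}.
From q12 via lambda: add q7.
From q7 via lambda: add q3.
From q3 via lambda: add q1.
From q1 via lambda: add q6.
From q6 via lambda: add q14.
From q14 via lambda: add q8.
From q8 via lambda: add q4, q11.
No new states can be added; the closed set is {q1, q3, q4, q6, q7, q8, q11, q12, q14}.

{q1, q3, q4, q6, q7, q8, q11, q12, q14}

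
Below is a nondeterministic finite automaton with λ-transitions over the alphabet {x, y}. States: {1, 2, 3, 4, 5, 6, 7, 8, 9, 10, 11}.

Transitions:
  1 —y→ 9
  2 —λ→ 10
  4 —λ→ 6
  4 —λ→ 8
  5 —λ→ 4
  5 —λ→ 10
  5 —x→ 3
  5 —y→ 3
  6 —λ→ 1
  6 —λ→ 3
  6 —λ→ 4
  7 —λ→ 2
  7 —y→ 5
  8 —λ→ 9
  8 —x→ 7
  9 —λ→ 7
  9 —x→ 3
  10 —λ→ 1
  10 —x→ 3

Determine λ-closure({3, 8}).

Start with {3, 8}.
From 8 via λ: add 9.
From 9 via λ: add 7.
From 7 via λ: add 2.
From 2 via λ: add 10.
From 10 via λ: add 1.
No new states can be added; the closed set is {1, 2, 3, 7, 8, 9, 10}.

{1, 2, 3, 7, 8, 9, 10}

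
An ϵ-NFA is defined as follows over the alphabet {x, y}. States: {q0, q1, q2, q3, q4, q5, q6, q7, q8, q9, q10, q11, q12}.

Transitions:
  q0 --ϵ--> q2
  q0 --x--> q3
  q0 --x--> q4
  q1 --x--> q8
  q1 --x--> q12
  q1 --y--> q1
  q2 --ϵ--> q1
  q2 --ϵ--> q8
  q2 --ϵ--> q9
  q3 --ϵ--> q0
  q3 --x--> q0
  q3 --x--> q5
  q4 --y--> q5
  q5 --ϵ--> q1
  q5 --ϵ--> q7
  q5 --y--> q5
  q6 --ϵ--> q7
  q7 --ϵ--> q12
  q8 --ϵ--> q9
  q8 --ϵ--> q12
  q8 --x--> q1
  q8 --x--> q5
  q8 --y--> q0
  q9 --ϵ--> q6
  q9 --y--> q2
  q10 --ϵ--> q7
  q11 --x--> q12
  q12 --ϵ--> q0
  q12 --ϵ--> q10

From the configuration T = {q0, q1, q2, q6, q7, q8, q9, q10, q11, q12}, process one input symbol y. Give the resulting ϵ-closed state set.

q1 on y → {q1}.
q8 on y → {q0}.
q9 on y → {q2}.
No y-transition from q0, q2, q6, q7, q10, q11, q12.
Union after reading y: {q0, q1, q2}.
Now take the ϵ-closure:
From q2 via ϵ: add q8, q9.
From q8 via ϵ: add q12.
From q9 via ϵ: add q6.
From q6 via ϵ: add q7.
From q12 via ϵ: add q10.
No new states can be added; the closed set is {q0, q1, q2, q6, q7, q8, q9, q10, q12}.

{q0, q1, q2, q6, q7, q8, q9, q10, q12}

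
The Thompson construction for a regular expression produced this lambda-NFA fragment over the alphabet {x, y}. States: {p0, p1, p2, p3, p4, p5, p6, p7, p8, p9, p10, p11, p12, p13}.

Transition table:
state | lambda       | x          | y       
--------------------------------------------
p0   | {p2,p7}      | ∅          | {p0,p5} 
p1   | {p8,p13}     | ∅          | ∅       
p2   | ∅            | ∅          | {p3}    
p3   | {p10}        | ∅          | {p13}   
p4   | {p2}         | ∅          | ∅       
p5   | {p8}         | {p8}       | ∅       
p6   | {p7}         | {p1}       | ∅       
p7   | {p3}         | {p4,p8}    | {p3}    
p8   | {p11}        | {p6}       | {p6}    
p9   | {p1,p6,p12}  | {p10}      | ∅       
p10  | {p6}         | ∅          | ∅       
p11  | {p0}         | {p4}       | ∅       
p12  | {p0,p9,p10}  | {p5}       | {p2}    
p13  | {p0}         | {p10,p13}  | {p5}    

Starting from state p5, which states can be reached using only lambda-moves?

Start with {p5}.
From p5 via lambda: add p8.
From p8 via lambda: add p11.
From p11 via lambda: add p0.
From p0 via lambda: add p2, p7.
From p7 via lambda: add p3.
From p3 via lambda: add p10.
From p10 via lambda: add p6.
No new states can be added; the closed set is {p0, p2, p3, p5, p6, p7, p8, p10, p11}.

{p0, p2, p3, p5, p6, p7, p8, p10, p11}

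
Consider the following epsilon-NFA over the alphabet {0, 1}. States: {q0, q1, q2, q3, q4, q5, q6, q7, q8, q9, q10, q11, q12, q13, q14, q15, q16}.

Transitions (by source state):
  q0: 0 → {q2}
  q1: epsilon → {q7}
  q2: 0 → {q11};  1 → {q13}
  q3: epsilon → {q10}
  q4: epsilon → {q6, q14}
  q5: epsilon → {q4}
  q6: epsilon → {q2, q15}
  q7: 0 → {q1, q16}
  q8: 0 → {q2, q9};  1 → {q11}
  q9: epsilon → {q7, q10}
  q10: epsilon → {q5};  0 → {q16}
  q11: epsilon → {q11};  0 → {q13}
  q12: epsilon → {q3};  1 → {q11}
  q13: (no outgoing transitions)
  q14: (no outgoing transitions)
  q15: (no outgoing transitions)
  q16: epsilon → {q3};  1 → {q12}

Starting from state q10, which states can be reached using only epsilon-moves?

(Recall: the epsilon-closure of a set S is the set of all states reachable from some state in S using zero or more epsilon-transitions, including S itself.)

{q2, q4, q5, q6, q10, q14, q15}

Start with {q10}.
From q10 via epsilon: add q5.
From q5 via epsilon: add q4.
From q4 via epsilon: add q6, q14.
From q6 via epsilon: add q2, q15.
No new states can be added; the closed set is {q2, q4, q5, q6, q10, q14, q15}.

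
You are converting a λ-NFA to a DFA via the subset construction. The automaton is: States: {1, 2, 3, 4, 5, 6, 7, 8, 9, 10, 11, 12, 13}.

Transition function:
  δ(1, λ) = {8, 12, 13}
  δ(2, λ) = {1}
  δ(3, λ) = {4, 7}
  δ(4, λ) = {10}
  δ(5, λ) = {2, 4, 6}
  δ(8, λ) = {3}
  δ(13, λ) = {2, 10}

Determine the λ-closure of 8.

Start with {8}.
From 8 via λ: add 3.
From 3 via λ: add 4, 7.
From 4 via λ: add 10.
No new states can be added; the closed set is {3, 4, 7, 8, 10}.

{3, 4, 7, 8, 10}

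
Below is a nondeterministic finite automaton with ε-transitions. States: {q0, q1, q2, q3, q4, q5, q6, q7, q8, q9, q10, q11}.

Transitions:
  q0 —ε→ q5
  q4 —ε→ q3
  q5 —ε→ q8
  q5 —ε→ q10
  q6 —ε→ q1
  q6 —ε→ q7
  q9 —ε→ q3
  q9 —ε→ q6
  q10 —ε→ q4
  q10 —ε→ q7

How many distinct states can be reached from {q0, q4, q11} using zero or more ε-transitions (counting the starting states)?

8

Start with {q0, q4, q11}.
From q0 via ε: add q5.
From q4 via ε: add q3.
From q5 via ε: add q8, q10.
From q10 via ε: add q7.
ε-closure = {q0, q3, q4, q5, q7, q8, q10, q11}, which has 8 states.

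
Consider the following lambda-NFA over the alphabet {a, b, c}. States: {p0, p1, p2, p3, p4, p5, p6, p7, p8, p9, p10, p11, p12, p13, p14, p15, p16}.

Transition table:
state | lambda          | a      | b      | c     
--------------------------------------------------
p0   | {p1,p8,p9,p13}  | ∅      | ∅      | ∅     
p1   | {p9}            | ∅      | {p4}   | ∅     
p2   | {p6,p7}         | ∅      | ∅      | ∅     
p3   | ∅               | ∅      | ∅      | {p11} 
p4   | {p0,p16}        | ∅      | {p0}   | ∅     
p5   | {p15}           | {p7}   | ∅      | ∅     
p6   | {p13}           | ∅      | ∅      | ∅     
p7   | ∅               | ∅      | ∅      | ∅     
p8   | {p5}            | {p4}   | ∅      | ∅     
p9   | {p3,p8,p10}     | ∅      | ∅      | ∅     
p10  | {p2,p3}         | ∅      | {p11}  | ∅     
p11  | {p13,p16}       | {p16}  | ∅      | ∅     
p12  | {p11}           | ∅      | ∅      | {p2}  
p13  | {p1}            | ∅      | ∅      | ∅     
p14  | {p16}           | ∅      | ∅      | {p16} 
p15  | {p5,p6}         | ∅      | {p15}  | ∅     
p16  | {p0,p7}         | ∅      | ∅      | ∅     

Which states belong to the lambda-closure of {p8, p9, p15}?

Start with {p8, p9, p15}.
From p8 via lambda: add p5.
From p9 via lambda: add p3, p10.
From p15 via lambda: add p6.
From p6 via lambda: add p13.
From p10 via lambda: add p2.
From p2 via lambda: add p7.
From p13 via lambda: add p1.
No new states can be added; the closed set is {p1, p2, p3, p5, p6, p7, p8, p9, p10, p13, p15}.

{p1, p2, p3, p5, p6, p7, p8, p9, p10, p13, p15}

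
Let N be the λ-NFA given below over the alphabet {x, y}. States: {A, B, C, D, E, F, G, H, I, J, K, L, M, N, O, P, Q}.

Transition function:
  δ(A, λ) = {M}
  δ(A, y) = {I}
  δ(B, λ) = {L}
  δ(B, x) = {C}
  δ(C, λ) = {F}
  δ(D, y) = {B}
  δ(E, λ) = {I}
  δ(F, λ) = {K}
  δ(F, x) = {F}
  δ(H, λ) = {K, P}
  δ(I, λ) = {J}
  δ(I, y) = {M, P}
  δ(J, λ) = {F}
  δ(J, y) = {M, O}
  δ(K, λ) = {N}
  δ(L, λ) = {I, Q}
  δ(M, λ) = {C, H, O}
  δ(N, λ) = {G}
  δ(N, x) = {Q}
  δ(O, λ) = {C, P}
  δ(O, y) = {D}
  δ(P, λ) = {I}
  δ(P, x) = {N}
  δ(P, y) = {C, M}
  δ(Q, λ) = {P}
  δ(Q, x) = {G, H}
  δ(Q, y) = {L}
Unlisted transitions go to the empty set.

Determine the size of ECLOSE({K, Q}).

Start with {K, Q}.
From K via λ: add N.
From Q via λ: add P.
From N via λ: add G.
From P via λ: add I.
From I via λ: add J.
From J via λ: add F.
λ-closure = {F, G, I, J, K, N, P, Q}, which has 8 states.

8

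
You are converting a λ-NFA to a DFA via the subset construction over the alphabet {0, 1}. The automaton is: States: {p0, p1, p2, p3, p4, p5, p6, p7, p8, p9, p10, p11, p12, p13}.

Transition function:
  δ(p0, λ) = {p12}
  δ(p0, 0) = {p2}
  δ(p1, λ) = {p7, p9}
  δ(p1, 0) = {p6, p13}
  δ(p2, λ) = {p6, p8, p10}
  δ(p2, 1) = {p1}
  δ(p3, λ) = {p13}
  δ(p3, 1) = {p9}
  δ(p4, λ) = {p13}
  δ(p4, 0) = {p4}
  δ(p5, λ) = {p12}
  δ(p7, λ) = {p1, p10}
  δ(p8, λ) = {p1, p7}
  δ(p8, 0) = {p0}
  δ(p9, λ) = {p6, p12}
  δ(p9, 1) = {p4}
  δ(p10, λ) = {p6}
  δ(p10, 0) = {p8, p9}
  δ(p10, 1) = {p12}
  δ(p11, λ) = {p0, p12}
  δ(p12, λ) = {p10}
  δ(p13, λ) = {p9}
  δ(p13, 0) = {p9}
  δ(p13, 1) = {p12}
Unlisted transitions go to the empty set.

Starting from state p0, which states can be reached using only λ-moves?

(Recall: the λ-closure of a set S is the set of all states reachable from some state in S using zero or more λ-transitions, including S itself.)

Start with {p0}.
From p0 via λ: add p12.
From p12 via λ: add p10.
From p10 via λ: add p6.
No new states can be added; the closed set is {p0, p6, p10, p12}.

{p0, p6, p10, p12}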